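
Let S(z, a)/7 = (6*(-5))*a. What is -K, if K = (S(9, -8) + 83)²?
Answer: -3108169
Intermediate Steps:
S(z, a) = -210*a (S(z, a) = 7*((6*(-5))*a) = 7*(-30*a) = -210*a)
K = 3108169 (K = (-210*(-8) + 83)² = (1680 + 83)² = 1763² = 3108169)
-K = -1*3108169 = -3108169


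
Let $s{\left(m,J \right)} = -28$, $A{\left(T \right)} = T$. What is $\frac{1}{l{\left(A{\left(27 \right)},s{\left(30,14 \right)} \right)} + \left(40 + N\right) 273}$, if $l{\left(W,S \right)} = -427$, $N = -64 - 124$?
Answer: $- \frac{1}{40831} \approx -2.4491 \cdot 10^{-5}$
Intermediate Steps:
$N = -188$
$\frac{1}{l{\left(A{\left(27 \right)},s{\left(30,14 \right)} \right)} + \left(40 + N\right) 273} = \frac{1}{-427 + \left(40 - 188\right) 273} = \frac{1}{-427 - 40404} = \frac{1}{-40831} = - \frac{1}{40831}$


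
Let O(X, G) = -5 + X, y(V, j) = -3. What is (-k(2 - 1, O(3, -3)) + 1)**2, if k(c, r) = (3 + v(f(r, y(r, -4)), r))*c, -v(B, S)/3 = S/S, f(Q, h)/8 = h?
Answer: 1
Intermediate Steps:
f(Q, h) = 8*h
v(B, S) = -3 (v(B, S) = -3*S/S = -3*1 = -3)
k(c, r) = 0 (k(c, r) = (3 - 3)*c = 0*c = 0)
(-k(2 - 1, O(3, -3)) + 1)**2 = (-1*0 + 1)**2 = (0 + 1)**2 = 1**2 = 1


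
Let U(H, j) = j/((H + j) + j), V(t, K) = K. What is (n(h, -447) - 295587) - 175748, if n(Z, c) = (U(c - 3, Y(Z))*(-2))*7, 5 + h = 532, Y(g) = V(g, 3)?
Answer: -34878783/74 ≈ -4.7134e+5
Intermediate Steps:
Y(g) = 3
h = 527 (h = -5 + 532 = 527)
U(H, j) = j/(H + 2*j)
n(Z, c) = -42/(3 + c) (n(Z, c) = ((3/((c - 3) + 2*3))*(-2))*7 = ((3/((-3 + c) + 6))*(-2))*7 = ((3/(3 + c))*(-2))*7 = -6/(3 + c)*7 = -42/(3 + c))
(n(h, -447) - 295587) - 175748 = (-42/(3 - 447) - 295587) - 175748 = (-42/(-444) - 295587) - 175748 = (-42*(-1/444) - 295587) - 175748 = (7/74 - 295587) - 175748 = -21873431/74 - 175748 = -34878783/74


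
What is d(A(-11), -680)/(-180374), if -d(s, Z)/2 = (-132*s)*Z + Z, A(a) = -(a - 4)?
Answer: 1345720/90187 ≈ 14.921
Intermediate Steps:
A(a) = 4 - a (A(a) = -(-4 + a) = 4 - a)
d(s, Z) = -2*Z + 264*Z*s (d(s, Z) = -2*((-132*s)*Z + Z) = -2*(-132*Z*s + Z) = -2*(Z - 132*Z*s) = -2*Z + 264*Z*s)
d(A(-11), -680)/(-180374) = (2*(-680)*(-1 + 132*(4 - 1*(-11))))/(-180374) = (2*(-680)*(-1 + 132*(4 + 11)))*(-1/180374) = (2*(-680)*(-1 + 132*15))*(-1/180374) = (2*(-680)*(-1 + 1980))*(-1/180374) = (2*(-680)*1979)*(-1/180374) = -2691440*(-1/180374) = 1345720/90187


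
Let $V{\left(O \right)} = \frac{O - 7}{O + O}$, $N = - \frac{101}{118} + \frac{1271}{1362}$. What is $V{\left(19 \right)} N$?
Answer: $\frac{6208}{254467} \approx 0.024396$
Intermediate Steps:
$N = \frac{3104}{40179}$ ($N = \left(-101\right) \frac{1}{118} + 1271 \cdot \frac{1}{1362} = - \frac{101}{118} + \frac{1271}{1362} = \frac{3104}{40179} \approx 0.077254$)
$V{\left(O \right)} = \frac{-7 + O}{2 O}$
$V{\left(19 \right)} N = \frac{-7 + 19}{2 \cdot 19} \cdot \frac{3104}{40179} = \frac{1}{2} \cdot \frac{1}{19} \cdot 12 \cdot \frac{3104}{40179} = \frac{6}{19} \cdot \frac{3104}{40179} = \frac{6208}{254467}$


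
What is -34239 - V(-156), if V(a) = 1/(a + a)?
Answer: -10682567/312 ≈ -34239.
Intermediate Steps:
V(a) = 1/(2*a)
-34239 - V(-156) = -34239 - 1/(2*(-156)) = -34239 - (-1)/(2*156) = -34239 - 1*(-1/312) = -34239 + 1/312 = -10682567/312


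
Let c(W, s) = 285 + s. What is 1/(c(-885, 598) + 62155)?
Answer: 1/63038 ≈ 1.5863e-5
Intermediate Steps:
1/(c(-885, 598) + 62155) = 1/((285 + 598) + 62155) = 1/(883 + 62155) = 1/63038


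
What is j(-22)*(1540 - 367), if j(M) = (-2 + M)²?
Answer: 675648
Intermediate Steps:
j(-22)*(1540 - 367) = (-2 - 22)²*(1540 - 367) = (-24)²*1173 = 576*1173 = 675648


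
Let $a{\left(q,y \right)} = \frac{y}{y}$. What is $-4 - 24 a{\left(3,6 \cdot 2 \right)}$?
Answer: $-28$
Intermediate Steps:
$a{\left(q,y \right)} = 1$
$-4 - 24 a{\left(3,6 \cdot 2 \right)} = -4 - 24 = -28$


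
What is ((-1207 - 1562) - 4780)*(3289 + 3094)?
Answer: -48185267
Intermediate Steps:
((-1207 - 1562) - 4780)*(3289 + 3094) = (-2769 - 4780)*6383 = -7549*6383 = -48185267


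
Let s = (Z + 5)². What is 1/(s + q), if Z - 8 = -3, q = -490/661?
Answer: 661/65610 ≈ 0.010075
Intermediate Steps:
q = -490/661 (q = -490*1/661 = -490/661 ≈ -0.74130)
Z = 5 (Z = 8 - 3 = 5)
s = 100 (s = (5 + 5)² = 10² = 100)
1/(s + q) = 1/(100 - 490/661) = 1/(65610/661) = 661/65610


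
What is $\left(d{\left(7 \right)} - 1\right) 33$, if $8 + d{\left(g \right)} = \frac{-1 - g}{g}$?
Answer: $- \frac{2343}{7} \approx -334.71$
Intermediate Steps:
$d{\left(g \right)} = -8 + \frac{-1 - g}{g}$
$\left(d{\left(7 \right)} - 1\right) 33 = \left(\left(-9 - \frac{1}{7}\right) - 1\right) 33 = \left(- \frac{64}{7} - 1\right) 33 = \left(- \frac{71}{7}\right) 33 = - \frac{2343}{7}$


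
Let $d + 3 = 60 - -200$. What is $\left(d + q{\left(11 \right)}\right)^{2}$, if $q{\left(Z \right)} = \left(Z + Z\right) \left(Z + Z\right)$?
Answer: $549081$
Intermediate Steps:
$q{\left(Z \right)} = 4 Z^{2}$ ($q{\left(Z \right)} = 2 Z 2 Z = 4 Z^{2}$)
$d = 257$ ($d = -3 + \left(60 - -200\right) = -3 + \left(60 + 200\right) = -3 + 260 = 257$)
$\left(d + q{\left(11 \right)}\right)^{2} = \left(257 + 4 \cdot 11^{2}\right)^{2} = \left(257 + 4 \cdot 121\right)^{2} = \left(257 + 484\right)^{2} = 741^{2} = 549081$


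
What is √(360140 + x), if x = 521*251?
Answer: √490911 ≈ 700.65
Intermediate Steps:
x = 130771
√(360140 + x) = √(360140 + 130771) = √490911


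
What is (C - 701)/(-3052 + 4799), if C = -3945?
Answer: -4646/1747 ≈ -2.6594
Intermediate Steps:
(C - 701)/(-3052 + 4799) = (-3945 - 701)/(-3052 + 4799) = -4646/1747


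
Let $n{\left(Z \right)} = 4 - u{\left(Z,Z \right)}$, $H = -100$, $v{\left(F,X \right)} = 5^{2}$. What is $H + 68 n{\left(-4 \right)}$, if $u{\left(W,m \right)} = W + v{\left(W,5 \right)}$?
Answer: $-1256$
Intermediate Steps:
$v{\left(F,X \right)} = 25$
$u{\left(W,m \right)} = 25 + W$ ($u{\left(W,m \right)} = W + 25 = 25 + W$)
$n{\left(Z \right)} = -21 - Z$ ($n{\left(Z \right)} = 4 - \left(25 + Z\right) = -21 - Z$)
$H + 68 n{\left(-4 \right)} = -100 + 68 \left(-21 - -4\right) = -100 + 68 \left(-21 + 4\right) = -100 + 68 \left(-17\right) = -100 - 1156 = -1256$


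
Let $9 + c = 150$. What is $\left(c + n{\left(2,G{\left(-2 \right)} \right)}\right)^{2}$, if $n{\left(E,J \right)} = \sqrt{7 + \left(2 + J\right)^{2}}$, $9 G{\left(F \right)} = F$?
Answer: $\frac{\left(1269 + \sqrt{823}\right)^{2}}{81} \approx 20790.0$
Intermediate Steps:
$G{\left(F \right)} = \frac{F}{9}$
$c = 141$ ($c = -9 + 150 = 141$)
$\left(c + n{\left(2,G{\left(-2 \right)} \right)}\right)^{2} = \left(141 + \sqrt{7 + \left(2 + \frac{1}{9} \left(-2\right)\right)^{2}}\right)^{2} = \left(141 + \sqrt{7 + \left(2 - \frac{2}{9}\right)^{2}}\right)^{2} = \left(141 + \sqrt{7 + \left(\frac{16}{9}\right)^{2}}\right)^{2} = \left(141 + \sqrt{7 + \frac{256}{81}}\right)^{2} = \left(141 + \sqrt{\frac{823}{81}}\right)^{2} = \left(141 + \frac{\sqrt{823}}{9}\right)^{2}$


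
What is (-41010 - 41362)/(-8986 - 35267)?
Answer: 82372/44253 ≈ 1.8614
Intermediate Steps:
(-41010 - 41362)/(-8986 - 35267) = -82372/(-44253) = -82372*(-1/44253) = 82372/44253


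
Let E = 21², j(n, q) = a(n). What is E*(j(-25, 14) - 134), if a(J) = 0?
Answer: -59094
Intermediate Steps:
j(n, q) = 0
E = 441
E*(j(-25, 14) - 134) = 441*(0 - 134) = 441*(-134) = -59094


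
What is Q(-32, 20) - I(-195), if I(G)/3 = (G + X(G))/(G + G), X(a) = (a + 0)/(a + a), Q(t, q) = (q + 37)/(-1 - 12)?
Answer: -1529/260 ≈ -5.8808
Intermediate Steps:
Q(t, q) = -37/13 - q/13 (Q(t, q) = (37 + q)/(-13) = (37 + q)*(-1/13) = -37/13 - q/13)
X(a) = 1/2 (X(a) = a/((2*a)) = a*(1/(2*a)) = 1/2)
I(G) = 3*(1/2 + G)/(2*G) (I(G) = 3*((G + 1/2)/(G + G)) = 3*((1/2 + G)/((2*G))) = 3*((1/2 + G)*(1/(2*G))) = 3*((1/2 + G)/(2*G)) = 3*(1/2 + G)/(2*G))
Q(-32, 20) - I(-195) = (-37/13 - 1/13*20) - 3*(1 + 2*(-195))/(4*(-195)) = (-37/13 - 20/13) - 3*(-1)*(1 - 390)/(4*195) = -57/13 - 3*(-1)*(-389)/(4*195) = -57/13 - 1*389/260 = -57/13 - 389/260 = -1529/260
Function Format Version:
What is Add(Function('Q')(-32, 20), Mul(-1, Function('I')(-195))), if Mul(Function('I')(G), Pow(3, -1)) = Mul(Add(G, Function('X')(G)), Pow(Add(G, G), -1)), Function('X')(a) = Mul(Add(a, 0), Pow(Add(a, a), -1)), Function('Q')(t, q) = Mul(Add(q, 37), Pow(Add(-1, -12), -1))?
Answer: Rational(-1529, 260) ≈ -5.8808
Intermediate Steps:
Function('Q')(t, q) = Add(Rational(-37, 13), Mul(Rational(-1, 13), q)) (Function('Q')(t, q) = Mul(Add(37, q), Pow(-13, -1)) = Mul(Add(37, q), Rational(-1, 13)) = Add(Rational(-37, 13), Mul(Rational(-1, 13), q)))
Function('X')(a) = Rational(1, 2) (Function('X')(a) = Mul(a, Pow(Mul(2, a), -1)) = Mul(a, Mul(Rational(1, 2), Pow(a, -1))) = Rational(1, 2))
Function('I')(G) = Mul(Rational(3, 2), Pow(G, -1), Add(Rational(1, 2), G)) (Function('I')(G) = Mul(3, Mul(Add(G, Rational(1, 2)), Pow(Add(G, G), -1))) = Mul(3, Mul(Add(Rational(1, 2), G), Pow(Mul(2, G), -1))) = Mul(3, Mul(Add(Rational(1, 2), G), Mul(Rational(1, 2), Pow(G, -1)))) = Mul(3, Mul(Rational(1, 2), Pow(G, -1), Add(Rational(1, 2), G))) = Mul(Rational(3, 2), Pow(G, -1), Add(Rational(1, 2), G)))
Add(Function('Q')(-32, 20), Mul(-1, Function('I')(-195))) = Add(Add(Rational(-37, 13), Mul(Rational(-1, 13), 20)), Mul(-1, Mul(Rational(3, 4), Pow(-195, -1), Add(1, Mul(2, -195))))) = Add(Add(Rational(-37, 13), Rational(-20, 13)), Mul(-1, Mul(Rational(3, 4), Rational(-1, 195), Add(1, -390)))) = Add(Rational(-57, 13), Mul(-1, Mul(Rational(3, 4), Rational(-1, 195), -389))) = Add(Rational(-57, 13), Mul(-1, Rational(389, 260))) = Add(Rational(-57, 13), Rational(-389, 260)) = Rational(-1529, 260)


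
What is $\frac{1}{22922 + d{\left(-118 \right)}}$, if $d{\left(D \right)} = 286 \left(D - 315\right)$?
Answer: $- \frac{1}{100916} \approx -9.9092 \cdot 10^{-6}$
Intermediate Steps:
$d{\left(D \right)} = -90090 + 286 D$ ($d{\left(D \right)} = 286 \left(-315 + D\right) = -90090 + 286 D$)
$\frac{1}{22922 + d{\left(-118 \right)}} = \frac{1}{22922 + \left(-90090 + 286 \left(-118\right)\right)} = \frac{1}{22922 - 123838} = \frac{1}{-100916} = - \frac{1}{100916}$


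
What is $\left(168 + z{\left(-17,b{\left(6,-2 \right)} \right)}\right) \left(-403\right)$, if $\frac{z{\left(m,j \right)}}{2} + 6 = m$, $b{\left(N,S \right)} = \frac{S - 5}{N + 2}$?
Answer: $-49166$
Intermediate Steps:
$b{\left(N,S \right)} = \frac{-5 + S}{2 + N}$
$z{\left(m,j \right)} = -12 + 2 m$
$\left(168 + z{\left(-17,b{\left(6,-2 \right)} \right)}\right) \left(-403\right) = \left(168 + \left(-12 + 2 \left(-17\right)\right)\right) \left(-403\right) = \left(168 - 46\right) \left(-403\right) = 122 \left(-403\right) = -49166$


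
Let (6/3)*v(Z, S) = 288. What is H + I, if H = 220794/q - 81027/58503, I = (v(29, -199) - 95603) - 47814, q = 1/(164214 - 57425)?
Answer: 459799008463684/19501 ≈ 2.3578e+10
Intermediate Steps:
v(Z, S) = 144 (v(Z, S) = (½)*288 = 144)
q = 1/106789 ≈ 9.3643e-6
I = -143273 (I = (144 - 95603) - 47814 = -95459 - 47814 = -143273)
H = 459801802430457/19501 (H = 220794/(1/106789) - 81027/58503 = 220794*106789 - 81027*1/58503 = 23578370466 - 27009/19501 = 459801802430457/19501 ≈ 2.3578e+10)
H + I = 459801802430457/19501 - 143273 = 459799008463684/19501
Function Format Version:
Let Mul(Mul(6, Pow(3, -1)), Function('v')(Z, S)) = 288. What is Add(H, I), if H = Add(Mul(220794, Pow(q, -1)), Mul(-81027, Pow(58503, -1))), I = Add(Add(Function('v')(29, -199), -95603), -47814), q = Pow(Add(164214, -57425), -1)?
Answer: Rational(459799008463684, 19501) ≈ 2.3578e+10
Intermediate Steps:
Function('v')(Z, S) = 144 (Function('v')(Z, S) = Mul(Rational(1, 2), 288) = 144)
q = Rational(1, 106789) (q = Pow(106789, -1) = Rational(1, 106789) ≈ 9.3643e-6)
I = -143273 (I = Add(Add(144, -95603), -47814) = Add(-95459, -47814) = -143273)
H = Rational(459801802430457, 19501) (H = Add(Mul(220794, Pow(Rational(1, 106789), -1)), Mul(-81027, Pow(58503, -1))) = Add(Mul(220794, 106789), Mul(-81027, Rational(1, 58503))) = Add(23578370466, Rational(-27009, 19501)) = Rational(459801802430457, 19501) ≈ 2.3578e+10)
Add(H, I) = Add(Rational(459801802430457, 19501), -143273) = Rational(459799008463684, 19501)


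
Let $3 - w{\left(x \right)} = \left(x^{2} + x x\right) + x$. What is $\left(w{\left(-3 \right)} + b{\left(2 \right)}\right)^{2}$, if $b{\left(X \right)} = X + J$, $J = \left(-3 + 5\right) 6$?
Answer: $4$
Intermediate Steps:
$J = 12$ ($J = 2 \cdot 6 = 12$)
$w{\left(x \right)} = 3 - x - 2 x^{2}$ ($w{\left(x \right)} = 3 - \left(\left(x^{2} + x x\right) + x\right) = 3 - \left(\left(x^{2} + x^{2}\right) + x\right) = 3 - \left(2 x^{2} + x\right) = 3 - \left(x + 2 x^{2}\right) = 3 - x - 2 x^{2}$)
$b{\left(X \right)} = 12 + X$ ($b{\left(X \right)} = X + 12 = 12 + X$)
$\left(w{\left(-3 \right)} + b{\left(2 \right)}\right)^{2} = \left(\left(3 - -3 - 2 \left(-3\right)^{2}\right) + \left(12 + 2\right)\right)^{2} = \left(\left(3 + 3 - 18\right) + 14\right)^{2} = \left(-12 + 14\right)^{2} = 2^{2} = 4$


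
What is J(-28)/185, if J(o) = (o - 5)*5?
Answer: -33/37 ≈ -0.89189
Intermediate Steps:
J(o) = -25 + 5*o (J(o) = (-5 + o)*5 = -25 + 5*o)
J(-28)/185 = (-25 + 5*(-28))/185 = (-25 - 140)*(1/185) = -165*1/185 = -33/37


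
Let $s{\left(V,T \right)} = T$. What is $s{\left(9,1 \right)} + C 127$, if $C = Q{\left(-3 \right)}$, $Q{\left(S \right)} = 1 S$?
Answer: $-380$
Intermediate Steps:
$Q{\left(S \right)} = S$
$C = -3$
$s{\left(9,1 \right)} + C 127 = 1 - 381 = -380$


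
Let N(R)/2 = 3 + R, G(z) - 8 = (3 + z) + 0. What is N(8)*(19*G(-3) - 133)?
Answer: 418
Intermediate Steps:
G(z) = 11 + z (G(z) = 8 + ((3 + z) + 0) = 8 + (3 + z) = 11 + z)
N(R) = 6 + 2*R (N(R) = 2*(3 + R) = 6 + 2*R)
N(8)*(19*G(-3) - 133) = (6 + 2*8)*(19*(11 - 3) - 133) = (6 + 16)*(19*8 - 133) = 22*(152 - 133) = 22*19 = 418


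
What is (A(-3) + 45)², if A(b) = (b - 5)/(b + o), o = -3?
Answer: 19321/9 ≈ 2146.8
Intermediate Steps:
A(b) = (-5 + b)/(-3 + b) (A(b) = (b - 5)/(b - 3) = (-5 + b)/(-3 + b))
(A(-3) + 45)² = ((-5 - 3)/(-3 - 3) + 45)² = (-8/(-6) + 45)² = (-⅙*(-8) + 45)² = (4/3 + 45)² = (139/3)² = 19321/9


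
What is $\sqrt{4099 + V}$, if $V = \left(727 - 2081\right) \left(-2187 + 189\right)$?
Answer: $\sqrt{2709391} \approx 1646.0$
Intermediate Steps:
$V = 2705292$ ($V = \left(-1354\right) \left(-1998\right) = 2705292$)
$\sqrt{4099 + V} = \sqrt{4099 + 2705292} = \sqrt{2709391}$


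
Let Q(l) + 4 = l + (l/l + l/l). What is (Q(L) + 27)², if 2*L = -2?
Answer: 576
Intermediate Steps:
L = -1 (L = (½)*(-2) = -1)
Q(l) = -2 + l (Q(l) = -4 + (l + (l/l + l/l)) = -4 + (l + (1 + 1)) = -4 + (l + 2) = -4 + (2 + l) = -2 + l)
(Q(L) + 27)² = ((-2 - 1) + 27)² = (-3 + 27)² = 24² = 576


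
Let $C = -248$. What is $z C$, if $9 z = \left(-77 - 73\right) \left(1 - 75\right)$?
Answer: $- \frac{917600}{3} \approx -3.0587 \cdot 10^{5}$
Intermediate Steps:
$z = \frac{3700}{3}$ ($z = \frac{\left(-77 - 73\right) \left(1 - 75\right)}{9} = \frac{\left(-150\right) \left(-74\right)}{9} = \frac{1}{9} \cdot 11100 = \frac{3700}{3} \approx 1233.3$)
$z C = \frac{3700}{3} \left(-248\right) = - \frac{917600}{3}$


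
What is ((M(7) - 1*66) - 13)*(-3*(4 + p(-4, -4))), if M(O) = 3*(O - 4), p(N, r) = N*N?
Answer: 4200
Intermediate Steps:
p(N, r) = N²
M(O) = -12 + 3*O (M(O) = 3*(-4 + O) = -12 + 3*O)
((M(7) - 1*66) - 13)*(-3*(4 + p(-4, -4))) = (((-12 + 3*7) - 1*66) - 13)*(-3*(4 + (-4)²)) = (((-12 + 21) - 66) - 13)*(-3*(4 + 16)) = ((9 - 66) - 13)*(-3*20) = (-57 - 13)*(-60) = -70*(-60) = 4200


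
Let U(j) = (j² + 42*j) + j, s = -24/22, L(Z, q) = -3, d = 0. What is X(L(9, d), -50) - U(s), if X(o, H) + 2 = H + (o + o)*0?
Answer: -760/121 ≈ -6.2810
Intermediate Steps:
X(o, H) = -2 + H (X(o, H) = -2 + (H + (o + o)*0) = -2 + (H + (2*o)*0) = -2 + (H + 0) = -2 + H)
s = -12/11 (s = -24*1/22 = -12/11 ≈ -1.0909)
U(j) = j² + 43*j
X(L(9, d), -50) - U(s) = (-2 - 50) - (-12)*(43 - 12/11)/11 = -52 - (-12)*461/(11*11) = -52 - 1*(-5532/121) = -52 + 5532/121 = -760/121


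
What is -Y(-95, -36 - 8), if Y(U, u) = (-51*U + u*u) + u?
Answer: -6737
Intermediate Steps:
Y(U, u) = u + u**2 - 51*U (Y(U, u) = (-51*U + u**2) + u = (u**2 - 51*U) + u = u + u**2 - 51*U)
-Y(-95, -36 - 8) = -((-36 - 8) + (-36 - 8)**2 - 51*(-95)) = -(-44 + (-44)**2 + 4845) = -(-44 + 1936 + 4845) = -1*6737 = -6737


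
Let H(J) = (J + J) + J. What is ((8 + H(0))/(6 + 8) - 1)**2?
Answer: 9/49 ≈ 0.18367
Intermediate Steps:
H(J) = 3*J (H(J) = 2*J + J = 3*J)
((8 + H(0))/(6 + 8) - 1)**2 = ((8 + 3*0)/(6 + 8) - 1)**2 = ((8 + 0)/14 - 1)**2 = (8*(1/14) - 1)**2 = (4/7 - 1)**2 = (-3/7)**2 = 9/49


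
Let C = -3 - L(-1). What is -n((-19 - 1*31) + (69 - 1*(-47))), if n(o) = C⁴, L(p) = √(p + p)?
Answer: 23 - 84*I*√2 ≈ 23.0 - 118.79*I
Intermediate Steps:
L(p) = √2*√p (L(p) = √(2*p) = √2*√p)
C = -3 - I*√2 (C = -3 - √2*√(-1) = -3 - √2*I = -3 - I*√2 ≈ -3.0 - 1.4142*I)
n(o) = (-3 - I*√2)⁴
-n((-19 - 1*31) + (69 - 1*(-47))) = -(3 + I*√2)⁴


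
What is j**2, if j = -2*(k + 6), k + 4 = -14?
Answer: 576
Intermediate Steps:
k = -18 (k = -4 - 14 = -18)
j = 24 (j = -2*(-18 + 6) = -2*(-12) = 24)
j**2 = 24**2 = 576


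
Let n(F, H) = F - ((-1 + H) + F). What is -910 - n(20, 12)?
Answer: -899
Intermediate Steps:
n(F, H) = 1 - H (n(F, H) = F - (-1 + F + H) = F + (1 - F - H) = 1 - H)
-910 - n(20, 12) = -910 - (1 - 1*12) = -910 - (1 - 12) = -910 - 1*(-11) = -910 + 11 = -899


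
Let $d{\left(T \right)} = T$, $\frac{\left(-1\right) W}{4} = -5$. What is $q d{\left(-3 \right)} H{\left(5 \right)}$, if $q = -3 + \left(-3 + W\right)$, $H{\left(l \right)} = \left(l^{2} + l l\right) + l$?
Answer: $-2310$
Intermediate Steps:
$W = 20$ ($W = \left(-4\right) \left(-5\right) = 20$)
$H{\left(l \right)} = l + 2 l^{2}$ ($H{\left(l \right)} = \left(l^{2} + l^{2}\right) + l = 2 l^{2} + l = l + 2 l^{2}$)
$q = 14$ ($q = -3 + \left(-3 + 20\right) = -3 + 17 = 14$)
$q d{\left(-3 \right)} H{\left(5 \right)} = 14 \left(-3\right) 5 \left(1 + 2 \cdot 5\right) = - 42 \cdot 5 \left(1 + 10\right) = - 42 \cdot 5 \cdot 11 = \left(-42\right) 55 = -2310$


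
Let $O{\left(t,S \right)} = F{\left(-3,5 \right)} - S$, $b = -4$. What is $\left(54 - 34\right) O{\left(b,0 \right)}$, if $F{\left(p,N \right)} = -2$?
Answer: $-40$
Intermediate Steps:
$O{\left(t,S \right)} = -2 - S$
$\left(54 - 34\right) O{\left(b,0 \right)} = \left(54 - 34\right) \left(-2 - 0\right) = 20 \left(-2 + 0\right) = 20 \left(-2\right) = -40$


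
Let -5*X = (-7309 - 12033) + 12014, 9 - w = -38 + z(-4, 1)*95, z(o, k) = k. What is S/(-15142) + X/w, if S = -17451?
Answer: -6673271/227130 ≈ -29.381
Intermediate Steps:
w = -48 (w = 9 - (-38 + 1*95) = 9 - (-38 + 95) = 9 - 1*57 = 9 - 57 = -48)
X = 7328/5 (X = -((-7309 - 12033) + 12014)/5 = -(-19342 + 12014)/5 = -⅕*(-7328) = 7328/5 ≈ 1465.6)
S/(-15142) + X/w = -17451/(-15142) + (7328/5)/(-48) = -17451*(-1/15142) + (7328/5)*(-1/48) = 17451/15142 - 458/15 = -6673271/227130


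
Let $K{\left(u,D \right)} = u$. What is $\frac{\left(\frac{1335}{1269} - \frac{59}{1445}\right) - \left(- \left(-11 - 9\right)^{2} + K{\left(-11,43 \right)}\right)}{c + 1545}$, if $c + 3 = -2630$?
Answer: $- \frac{251835653}{665023680} \approx -0.37869$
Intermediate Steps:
$c = -2633$ ($c = -3 - 2630 = -2633$)
$\frac{\left(\frac{1335}{1269} - \frac{59}{1445}\right) - \left(- \left(-11 - 9\right)^{2} + K{\left(-11,43 \right)}\right)}{c + 1545} = \frac{\left(\frac{1335}{1269} - \frac{59}{1445}\right) - \left(-11 - \left(-11 - 9\right)^{2}\right)}{-2633 + 1545} = \frac{\left(1335 \cdot \frac{1}{1269} - \frac{59}{1445}\right) + \left(\left(-20\right)^{2} + 11\right)}{-1088} = \left(\left(\frac{445}{423} - \frac{59}{1445}\right) + \left(400 + 11\right)\right) \left(- \frac{1}{1088}\right) = \left(\frac{618068}{611235} + 411\right) \left(- \frac{1}{1088}\right) = \frac{251835653}{611235} \left(- \frac{1}{1088}\right) = - \frac{251835653}{665023680}$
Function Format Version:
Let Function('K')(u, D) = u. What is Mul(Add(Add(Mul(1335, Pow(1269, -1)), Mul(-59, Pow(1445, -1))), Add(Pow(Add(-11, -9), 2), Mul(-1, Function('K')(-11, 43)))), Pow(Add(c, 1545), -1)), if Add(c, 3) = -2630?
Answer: Rational(-251835653, 665023680) ≈ -0.37869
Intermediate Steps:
c = -2633 (c = Add(-3, -2630) = -2633)
Mul(Add(Add(Mul(1335, Pow(1269, -1)), Mul(-59, Pow(1445, -1))), Add(Pow(Add(-11, -9), 2), Mul(-1, Function('K')(-11, 43)))), Pow(Add(c, 1545), -1)) = Mul(Add(Add(Mul(1335, Pow(1269, -1)), Mul(-59, Pow(1445, -1))), Add(Pow(Add(-11, -9), 2), Mul(-1, -11))), Pow(Add(-2633, 1545), -1)) = Mul(Add(Add(Mul(1335, Rational(1, 1269)), Mul(-59, Rational(1, 1445))), Add(Pow(-20, 2), 11)), Pow(-1088, -1)) = Mul(Add(Add(Rational(445, 423), Rational(-59, 1445)), Add(400, 11)), Rational(-1, 1088)) = Mul(Add(Rational(618068, 611235), 411), Rational(-1, 1088)) = Mul(Rational(251835653, 611235), Rational(-1, 1088)) = Rational(-251835653, 665023680)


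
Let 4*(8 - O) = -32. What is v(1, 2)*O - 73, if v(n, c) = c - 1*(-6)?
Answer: 55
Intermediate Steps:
O = 16 (O = 8 - ¼*(-32) = 8 + 8 = 16)
v(n, c) = 6 + c (v(n, c) = c + 6 = 6 + c)
v(1, 2)*O - 73 = (6 + 2)*16 - 73 = 8*16 - 73 = 128 - 73 = 55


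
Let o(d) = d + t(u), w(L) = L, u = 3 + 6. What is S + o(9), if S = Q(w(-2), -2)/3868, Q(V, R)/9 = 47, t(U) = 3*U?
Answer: 139671/3868 ≈ 36.109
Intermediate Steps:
u = 9
Q(V, R) = 423 (Q(V, R) = 9*47 = 423)
o(d) = 27 + d (o(d) = d + 3*9 = d + 27 = 27 + d)
S = 423/3868 ≈ 0.10936
S + o(9) = 423/3868 + (27 + 9) = 423/3868 + 36 = 139671/3868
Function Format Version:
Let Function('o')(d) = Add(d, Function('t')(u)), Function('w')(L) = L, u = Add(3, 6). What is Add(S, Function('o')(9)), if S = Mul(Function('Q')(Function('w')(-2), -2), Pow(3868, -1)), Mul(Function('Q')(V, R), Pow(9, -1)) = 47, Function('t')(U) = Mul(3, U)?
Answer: Rational(139671, 3868) ≈ 36.109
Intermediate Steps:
u = 9
Function('Q')(V, R) = 423 (Function('Q')(V, R) = Mul(9, 47) = 423)
Function('o')(d) = Add(27, d) (Function('o')(d) = Add(d, Mul(3, 9)) = Add(d, 27) = Add(27, d))
S = Rational(423, 3868) (S = Mul(423, Pow(3868, -1)) = Mul(423, Rational(1, 3868)) = Rational(423, 3868) ≈ 0.10936)
Add(S, Function('o')(9)) = Add(Rational(423, 3868), Add(27, 9)) = Add(Rational(423, 3868), 36) = Rational(139671, 3868)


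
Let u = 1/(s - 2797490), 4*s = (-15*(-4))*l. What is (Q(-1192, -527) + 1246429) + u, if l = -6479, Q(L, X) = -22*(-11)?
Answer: 3608707376924/2894675 ≈ 1.2467e+6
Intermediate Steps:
Q(L, X) = 242
s = -97185 (s = (-15*(-4)*(-6479))/4 = (60*(-6479))/4 = (¼)*(-388740) = -97185)
u = -1/2894675 (u = 1/(-97185 - 2797490) = 1/(-2894675) = -1/2894675 ≈ -3.4546e-7)
(Q(-1192, -527) + 1246429) + u = (242 + 1246429) - 1/2894675 = 1246671 - 1/2894675 = 3608707376924/2894675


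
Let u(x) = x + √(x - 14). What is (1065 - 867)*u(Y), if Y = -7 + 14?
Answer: 1386 + 198*I*√7 ≈ 1386.0 + 523.86*I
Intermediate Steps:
Y = 7
u(x) = x + √(-14 + x)
(1065 - 867)*u(Y) = (1065 - 867)*(7 + √(-14 + 7)) = 198*(7 + √(-7)) = 198*(7 + I*√7) = 1386 + 198*I*√7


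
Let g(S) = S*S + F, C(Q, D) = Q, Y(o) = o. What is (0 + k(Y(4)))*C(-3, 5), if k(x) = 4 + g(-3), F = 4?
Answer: -51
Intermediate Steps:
g(S) = 4 + S**2 (g(S) = S*S + 4 = S**2 + 4 = 4 + S**2)
k(x) = 17 (k(x) = 4 + (4 + (-3)**2) = 4 + (4 + 9) = 4 + 13 = 17)
(0 + k(Y(4)))*C(-3, 5) = (0 + 17)*(-3) = 17*(-3) = -51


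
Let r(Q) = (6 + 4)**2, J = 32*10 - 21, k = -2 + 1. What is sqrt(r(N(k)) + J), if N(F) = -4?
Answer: sqrt(399) ≈ 19.975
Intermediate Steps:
k = -1
J = 299 (J = 320 - 21 = 299)
r(Q) = 100 (r(Q) = 10**2 = 100)
sqrt(r(N(k)) + J) = sqrt(100 + 299) = sqrt(399)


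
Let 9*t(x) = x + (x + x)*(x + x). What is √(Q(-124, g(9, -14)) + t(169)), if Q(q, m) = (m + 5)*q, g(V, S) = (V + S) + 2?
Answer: √112181/3 ≈ 111.64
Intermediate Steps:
t(x) = x/9 + 4*x²/9 (t(x) = (x + (x + x)*(x + x))/9 = (x + (2*x)*(2*x))/9 = (x + 4*x²)/9 = x/9 + 4*x²/9)
g(V, S) = 2 + S + V (g(V, S) = (S + V) + 2 = 2 + S + V)
Q(q, m) = q*(5 + m) (Q(q, m) = (5 + m)*q = q*(5 + m))
√(Q(-124, g(9, -14)) + t(169)) = √(-124*(5 + (2 - 14 + 9)) + (⅑)*169*(1 + 4*169)) = √(-124*(5 - 3) + (⅑)*169*(1 + 676)) = √(-124*2 + (⅑)*169*677) = √(-248 + 114413/9) = √(112181/9) = √112181/3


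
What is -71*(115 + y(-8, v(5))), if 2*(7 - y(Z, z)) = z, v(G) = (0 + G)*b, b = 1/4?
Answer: -68941/8 ≈ -8617.6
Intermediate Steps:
b = ¼ ≈ 0.25000
v(G) = G/4 (v(G) = (0 + G)*(¼) = G*(¼) = G/4)
y(Z, z) = 7 - z/2
-71*(115 + y(-8, v(5))) = -71*(115 + (7 - 5/8)) = -71*(115 + 51/8) = -71*971/8 = -68941/8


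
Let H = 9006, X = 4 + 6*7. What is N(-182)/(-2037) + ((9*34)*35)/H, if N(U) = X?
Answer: 3566999/3057537 ≈ 1.1666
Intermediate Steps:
X = 46 (X = 4 + 42 = 46)
N(U) = 46
N(-182)/(-2037) + ((9*34)*35)/H = 46/(-2037) + ((9*34)*35)/9006 = 46*(-1/2037) + (306*35)*(1/9006) = -46/2037 + 10710*(1/9006) = -46/2037 + 1785/1501 = 3566999/3057537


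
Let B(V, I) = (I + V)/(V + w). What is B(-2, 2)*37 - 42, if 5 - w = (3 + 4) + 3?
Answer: -42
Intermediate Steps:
w = -5 (w = 5 - ((3 + 4) + 3) = 5 - (7 + 3) = 5 - 1*10 = 5 - 10 = -5)
B(V, I) = (I + V)/(-5 + V) (B(V, I) = (I + V)/(V - 5) = (I + V)/(-5 + V))
B(-2, 2)*37 - 42 = ((2 - 2)/(-5 - 2))*37 - 42 = (0/(-7))*37 - 42 = -⅐*0*37 - 42 = 0*37 - 42 = 0 - 42 = -42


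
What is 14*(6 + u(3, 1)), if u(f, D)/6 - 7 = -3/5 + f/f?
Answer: 3528/5 ≈ 705.60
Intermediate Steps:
u(f, D) = 222/5 (u(f, D) = 42 + 6*(-3/5 + f/f) = 42 + 6*(-3*⅕ + 1) = 42 + 6*(-⅗ + 1) = 42 + 6*(⅖) = 42 + 12/5 = 222/5)
14*(6 + u(3, 1)) = 14*(6 + 222/5) = 14*(252/5) = 3528/5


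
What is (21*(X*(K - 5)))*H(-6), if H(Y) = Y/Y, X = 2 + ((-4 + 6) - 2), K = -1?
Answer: -252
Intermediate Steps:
X = 2 (X = 2 + (2 - 2) = 2 + 0 = 2)
H(Y) = 1
(21*(X*(K - 5)))*H(-6) = (21*(2*(-1 - 5)))*1 = (21*(2*(-6)))*1 = (21*(-12))*1 = -252*1 = -252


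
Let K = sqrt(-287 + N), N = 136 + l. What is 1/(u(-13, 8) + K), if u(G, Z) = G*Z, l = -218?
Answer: -104/11185 - 3*I*sqrt(41)/11185 ≈ -0.0092982 - 0.0017174*I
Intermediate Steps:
N = -82 (N = 136 - 218 = -82)
K = 3*I*sqrt(41) (K = sqrt(-287 - 82) = sqrt(-369) = 3*I*sqrt(41) ≈ 19.209*I)
1/(u(-13, 8) + K) = 1/(-13*8 + 3*I*sqrt(41)) = 1/(-104 + 3*I*sqrt(41))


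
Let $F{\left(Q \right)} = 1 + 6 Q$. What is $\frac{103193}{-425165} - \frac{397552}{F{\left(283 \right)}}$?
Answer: $- \frac{169200520987}{722355335} \approx -234.23$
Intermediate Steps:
$\frac{103193}{-425165} - \frac{397552}{F{\left(283 \right)}} = \frac{103193}{-425165} - \frac{397552}{1 + 6 \cdot 283} = 103193 \left(- \frac{1}{425165}\right) - \frac{397552}{1 + 1698} = - \frac{103193}{425165} - \frac{397552}{1699} = - \frac{169200520987}{722355335}$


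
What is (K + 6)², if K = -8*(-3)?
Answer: 900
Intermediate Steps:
K = 24 (K = -2*(-12) = 24)
(K + 6)² = (24 + 6)² = 30² = 900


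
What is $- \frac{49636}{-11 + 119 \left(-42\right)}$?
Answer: $\frac{49636}{5009} \approx 9.9094$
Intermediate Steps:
$- \frac{49636}{-11 + 119 \left(-42\right)} = - \frac{49636}{-11 - 4998} = - \frac{49636}{-5009} = \left(-49636\right) \left(- \frac{1}{5009}\right) = \frac{49636}{5009}$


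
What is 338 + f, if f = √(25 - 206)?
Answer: 338 + I*√181 ≈ 338.0 + 13.454*I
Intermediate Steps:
f = I*√181 (f = √(-181) = I*√181 ≈ 13.454*I)
338 + f = 338 + I*√181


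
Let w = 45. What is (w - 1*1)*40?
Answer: 1760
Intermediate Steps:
(w - 1*1)*40 = (45 - 1*1)*40 = (45 - 1)*40 = 44*40 = 1760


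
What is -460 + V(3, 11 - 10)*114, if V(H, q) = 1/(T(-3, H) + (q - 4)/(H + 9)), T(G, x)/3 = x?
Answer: -15644/35 ≈ -446.97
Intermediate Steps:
T(G, x) = 3*x
V(H, q) = 1/(3*H + (-4 + q)/(9 + H)) (V(H, q) = 1/(3*H + (q - 4)/(H + 9)) = 1/(3*H + (-4 + q)/(9 + H)))
-460 + V(3, 11 - 10)*114 = -460 + ((9 + 3)/(-4 + (11 - 10) + 3*3**2 + 27*3))*114 = -460 + (12/(-4 + 1 + 3*9 + 81))*114 = -460 + (12/(-4 + 1 + 27 + 81))*114 = -460 + (12/105)*114 = -460 + ((1/105)*12)*114 = -460 + (4/35)*114 = -460 + 456/35 = -15644/35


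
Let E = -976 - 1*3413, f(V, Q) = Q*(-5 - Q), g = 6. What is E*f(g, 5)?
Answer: 219450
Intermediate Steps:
E = -4389 (E = -976 - 3413 = -4389)
E*f(g, 5) = -(-4389)*5*(5 + 5) = -(-4389)*5*10 = -4389*(-50) = 219450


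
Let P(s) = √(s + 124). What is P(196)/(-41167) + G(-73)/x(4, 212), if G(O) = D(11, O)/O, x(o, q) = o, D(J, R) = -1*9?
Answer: 9/292 - 8*√5/41167 ≈ 0.030387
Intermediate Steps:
D(J, R) = -9
G(O) = -9/O
P(s) = √(124 + s)
P(196)/(-41167) + G(-73)/x(4, 212) = √(124 + 196)/(-41167) - 9/(-73)/4 = √320*(-1/41167) - 9*(-1/73)*(¼) = (8*√5)*(-1/41167) + (9/73)*(¼) = -8*√5/41167 + 9/292 = 9/292 - 8*√5/41167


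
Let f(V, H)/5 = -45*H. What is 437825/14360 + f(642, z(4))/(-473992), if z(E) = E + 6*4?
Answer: 5190400385/170163128 ≈ 30.503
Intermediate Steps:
z(E) = 24 + E (z(E) = E + 24 = 24 + E)
f(V, H) = -225*H (f(V, H) = 5*(-45*H) = -225*H)
437825/14360 + f(642, z(4))/(-473992) = 437825/14360 - 225*(24 + 4)/(-473992) = 437825*(1/14360) - 225*28*(-1/473992) = 87565/2872 - 6300*(-1/473992) = 87565/2872 + 1575/118498 = 5190400385/170163128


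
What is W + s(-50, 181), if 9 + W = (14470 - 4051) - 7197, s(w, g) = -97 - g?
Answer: 2935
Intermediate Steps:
W = 3213 (W = -9 + ((14470 - 4051) - 7197) = -9 + (10419 - 7197) = -9 + 3222 = 3213)
W + s(-50, 181) = 3213 + (-97 - 1*181) = 3213 + (-97 - 181) = 3213 - 278 = 2935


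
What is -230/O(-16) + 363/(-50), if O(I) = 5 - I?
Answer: -19123/1050 ≈ -18.212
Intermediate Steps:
-230/O(-16) + 363/(-50) = -230/(5 - 1*(-16)) + 363/(-50) = -230/(5 + 16) + 363*(-1/50) = -230/21 - 363/50 = -19123/1050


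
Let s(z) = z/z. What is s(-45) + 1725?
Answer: 1726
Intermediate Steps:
s(z) = 1
s(-45) + 1725 = 1 + 1725 = 1726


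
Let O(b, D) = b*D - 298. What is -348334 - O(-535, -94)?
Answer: -398326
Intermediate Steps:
O(b, D) = -298 + D*b (O(b, D) = D*b - 298 = -298 + D*b)
-348334 - O(-535, -94) = -348334 - (-298 - 94*(-535)) = -348334 - (-298 + 50290) = -348334 - 1*49992 = -348334 - 49992 = -398326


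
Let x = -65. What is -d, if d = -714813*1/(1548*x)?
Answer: -238271/33540 ≈ -7.1041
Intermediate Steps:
d = 238271/33540 (d = -714813/((43*(-65))*(-2*6*(-3))) = -714813/((-(-33540)*(-3))) = -714813/((-2795*36)) = -714813/(-100620) = -714813*(-1/100620) = 238271/33540 ≈ 7.1041)
-d = -1*238271/33540 = -238271/33540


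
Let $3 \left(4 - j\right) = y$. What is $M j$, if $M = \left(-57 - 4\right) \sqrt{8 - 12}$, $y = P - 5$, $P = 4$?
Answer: $- \frac{1586 i}{3} \approx - 528.67 i$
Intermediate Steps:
$y = -1$ ($y = 4 - 5 = -1$)
$j = \frac{13}{3}$ ($j = 4 - - \frac{1}{3} = 4 + \frac{1}{3} = \frac{13}{3} \approx 4.3333$)
$M = - 122 i$ ($M = - 61 \sqrt{-4} = - 61 \cdot 2 i = - 122 i \approx - 122.0 i$)
$M j = - 122 i \frac{13}{3} = - \frac{1586 i}{3}$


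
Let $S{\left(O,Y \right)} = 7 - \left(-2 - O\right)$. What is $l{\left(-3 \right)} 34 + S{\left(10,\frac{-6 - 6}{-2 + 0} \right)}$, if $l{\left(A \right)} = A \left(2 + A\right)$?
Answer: $121$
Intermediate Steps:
$S{\left(O,Y \right)} = 9 + O$ ($S{\left(O,Y \right)} = 7 + \left(2 + O\right) = 9 + O$)
$l{\left(-3 \right)} 34 + S{\left(10,\frac{-6 - 6}{-2 + 0} \right)} = - 3 \left(2 - 3\right) 34 + \left(9 + 10\right) = \left(-3\right) \left(-1\right) 34 + 19 = 3 \cdot 34 + 19 = 102 + 19 = 121$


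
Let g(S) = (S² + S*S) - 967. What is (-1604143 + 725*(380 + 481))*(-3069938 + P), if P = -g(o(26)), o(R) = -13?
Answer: 3007671136662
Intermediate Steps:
g(S) = -967 + 2*S² (g(S) = (S² + S²) - 967 = 2*S² - 967 = -967 + 2*S²)
P = 629 (P = -(-967 + 2*(-13)²) = -(-967 + 2*169) = -(-967 + 338) = -1*(-629) = 629)
(-1604143 + 725*(380 + 481))*(-3069938 + P) = (-1604143 + 725*(380 + 481))*(-3069938 + 629) = (-1604143 + 725*861)*(-3069309) = (-1604143 + 624225)*(-3069309) = -979918*(-3069309) = 3007671136662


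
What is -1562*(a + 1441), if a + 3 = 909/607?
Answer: -1364836550/607 ≈ -2.2485e+6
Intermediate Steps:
a = -912/607 (a = -3 + 909/607 = -912/607 ≈ -1.5025)
-1562*(a + 1441) = -1562*(-912/607 + 1441) = -1562*873775/607 = -1364836550/607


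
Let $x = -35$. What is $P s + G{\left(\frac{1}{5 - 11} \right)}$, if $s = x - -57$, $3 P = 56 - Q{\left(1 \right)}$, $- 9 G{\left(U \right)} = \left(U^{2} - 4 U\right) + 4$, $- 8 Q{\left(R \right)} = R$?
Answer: $\frac{33296}{81} \approx 411.06$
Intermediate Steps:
$Q{\left(R \right)} = - \frac{R}{8}$
$G{\left(U \right)} = - \frac{4}{9} - \frac{U^{2}}{9} + \frac{4 U}{9}$ ($G{\left(U \right)} = - \frac{\left(U^{2} - 4 U\right) + 4}{9} = - \frac{4 + U^{2} - 4 U}{9} = - \frac{4}{9} - \frac{U^{2}}{9} + \frac{4 U}{9}$)
$P = \frac{449}{24}$ ($P = \frac{56 - \left(- \frac{1}{8}\right) 1}{3} = \frac{56 - - \frac{1}{8}}{3} = \frac{56 + \frac{1}{8}}{3} = \frac{1}{3} \cdot \frac{449}{8} = \frac{449}{24} \approx 18.708$)
$s = 22$ ($s = -35 - -57 = -35 + 57 = 22$)
$P s + G{\left(\frac{1}{5 - 11} \right)} = \frac{449}{24} \cdot 22 - \left(\frac{4}{9} - \frac{4}{9 \left(5 - 11\right)} + \frac{1}{9 \left(5 - 11\right)^{2}}\right) = \frac{4939}{12} - \left(\frac{4}{9} + \frac{1}{324} + \frac{2}{27}\right) = \frac{4939}{12} - \left(\frac{14}{27} + \frac{1}{324}\right) = \frac{4939}{12} - \frac{169}{324} = \frac{33296}{81}$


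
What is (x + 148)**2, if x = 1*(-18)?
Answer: 16900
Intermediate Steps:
x = -18
(x + 148)**2 = (-18 + 148)**2 = 130**2 = 16900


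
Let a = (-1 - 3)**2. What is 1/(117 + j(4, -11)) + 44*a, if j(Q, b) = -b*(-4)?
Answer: 51393/73 ≈ 704.01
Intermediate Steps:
a = 16 (a = (-4)**2 = 16)
j(Q, b) = 4*b
1/(117 + j(4, -11)) + 44*a = 1/(117 + 4*(-11)) + 44*16 = 1/(117 - 44) + 704 = 1/73 + 704 = 51393/73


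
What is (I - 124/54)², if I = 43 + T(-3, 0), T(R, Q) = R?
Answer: 1036324/729 ≈ 1421.6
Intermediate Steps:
I = 40 (I = 43 - 3 = 40)
(I - 124/54)² = (40 - 124/54)² = (40 - 124*1/54)² = (40 - 62/27)² = (1018/27)² = 1036324/729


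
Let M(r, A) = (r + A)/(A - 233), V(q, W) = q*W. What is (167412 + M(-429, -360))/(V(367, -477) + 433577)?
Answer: 99276105/153301174 ≈ 0.64759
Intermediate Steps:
V(q, W) = W*q
M(r, A) = (A + r)/(-233 + A)
(167412 + M(-429, -360))/(V(367, -477) + 433577) = (167412 + (-360 - 429)/(-233 - 360))/(-477*367 + 433577) = (167412 - 789/(-593))/(-175059 + 433577) = (167412 - 1/593*(-789))/258518 = (167412 + 789/593)*(1/258518) = (99276105/593)*(1/258518) = 99276105/153301174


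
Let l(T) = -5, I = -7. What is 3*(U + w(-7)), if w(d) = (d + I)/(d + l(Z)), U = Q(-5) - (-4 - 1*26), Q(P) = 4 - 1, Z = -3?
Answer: 205/2 ≈ 102.50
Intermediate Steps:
Q(P) = 3
U = 33 (U = 3 - (-4 - 1*26) = 3 - (-4 - 26) = 3 - 1*(-30) = 3 + 30 = 33)
w(d) = (-7 + d)/(-5 + d) (w(d) = (d - 7)/(d - 5) = (-7 + d)/(-5 + d))
3*(U + w(-7)) = 3*(33 + (-7 - 7)/(-5 - 7)) = 3*(33 - 14/(-12)) = 3*(33 - 1/12*(-14)) = 3*(33 + 7/6) = 3*(205/6) = 205/2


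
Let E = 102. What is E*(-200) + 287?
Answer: -20113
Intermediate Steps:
E*(-200) + 287 = 102*(-200) + 287 = -20400 + 287 = -20113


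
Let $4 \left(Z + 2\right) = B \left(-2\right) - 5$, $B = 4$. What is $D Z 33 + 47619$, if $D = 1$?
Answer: $\frac{189783}{4} \approx 47446.0$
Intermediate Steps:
$Z = - \frac{21}{4}$ ($Z = -2 + \frac{4 \left(-2\right) - 5}{4} = -2 + \frac{-8 - 5}{4} = -2 + \frac{1}{4} \left(-13\right) = -2 - \frac{13}{4} = - \frac{21}{4} \approx -5.25$)
$D Z 33 + 47619 = 1 \left(- \frac{21}{4}\right) 33 + 47619 = \left(- \frac{21}{4}\right) 33 + 47619 = - \frac{693}{4} + 47619 = \frac{189783}{4}$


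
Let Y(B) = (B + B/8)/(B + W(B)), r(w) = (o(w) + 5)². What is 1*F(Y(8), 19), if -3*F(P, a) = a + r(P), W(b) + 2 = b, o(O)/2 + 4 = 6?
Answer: -100/3 ≈ -33.333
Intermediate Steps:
o(O) = 4 (o(O) = -8 + 2*6 = -8 + 12 = 4)
W(b) = -2 + b
r(w) = 81 (r(w) = (4 + 5)² = 9² = 81)
Y(B) = 9*B/(8*(-2 + 2*B)) (Y(B) = (B + B/8)/(B + (-2 + B)) = (B + B*(⅛))/(-2 + 2*B) = (B + B/8)/(-2 + 2*B) = (9*B/8)/(-2 + 2*B) = 9*B/(8*(-2 + 2*B)))
F(P, a) = -27 - a/3 (F(P, a) = -(a + 81)/3 = -(81 + a)/3 = -27 - a/3)
1*F(Y(8), 19) = 1*(-27 - ⅓*19) = 1*(-27 - 19/3) = 1*(-100/3) = -100/3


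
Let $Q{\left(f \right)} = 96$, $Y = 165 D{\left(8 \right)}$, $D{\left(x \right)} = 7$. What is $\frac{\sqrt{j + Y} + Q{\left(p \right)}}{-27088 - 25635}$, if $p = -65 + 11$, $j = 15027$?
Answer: $- \frac{96}{52723} - \frac{3 \sqrt{1798}}{52723} \approx -0.0042336$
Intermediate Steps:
$p = -54$
$Y = 1155$ ($Y = 165 \cdot 7 = 1155$)
$\frac{\sqrt{j + Y} + Q{\left(p \right)}}{-27088 - 25635} = \frac{\sqrt{15027 + 1155} + 96}{-27088 - 25635} = \frac{\sqrt{16182} + 96}{-52723} = \left(3 \sqrt{1798} + 96\right) \left(- \frac{1}{52723}\right) = \left(96 + 3 \sqrt{1798}\right) \left(- \frac{1}{52723}\right) = - \frac{96}{52723} - \frac{3 \sqrt{1798}}{52723}$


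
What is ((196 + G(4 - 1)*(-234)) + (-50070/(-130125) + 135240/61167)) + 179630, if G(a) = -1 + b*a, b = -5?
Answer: 32469324860232/176874575 ≈ 1.8357e+5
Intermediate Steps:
G(a) = -1 - 5*a
((196 + G(4 - 1)*(-234)) + (-50070/(-130125) + 135240/61167)) + 179630 = ((196 + (-1 - 5*(4 - 1))*(-234)) + (-50070/(-130125) + 135240/61167)) + 179630 = ((196 + (-1 - 5*3)*(-234)) + (-50070*(-1/130125) + 135240*(1/61167))) + 179630 = ((196 + (-1 - 15)*(-234)) + (3338/8675 + 45080/20389)) + 179630 = ((196 - 16*(-234)) + 459127482/176874575) + 179630 = ((196 + 3744) + 459127482/176874575) + 179630 = (3940 + 459127482/176874575) + 179630 = 697344952982/176874575 + 179630 = 32469324860232/176874575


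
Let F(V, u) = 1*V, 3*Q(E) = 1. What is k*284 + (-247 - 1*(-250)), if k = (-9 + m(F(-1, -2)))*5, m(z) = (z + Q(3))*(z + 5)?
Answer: -49691/3 ≈ -16564.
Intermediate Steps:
Q(E) = ⅓ (Q(E) = (⅓)*1 = ⅓)
F(V, u) = V
m(z) = (5 + z)*(⅓ + z) (m(z) = (z + ⅓)*(z + 5) = (⅓ + z)*(5 + z) = (5 + z)*(⅓ + z))
k = -175/3 (k = (-9 + (5/3 + (-1)² + (16/3)*(-1)))*5 = (-9 + (5/3 + 1 - 16/3))*5 = (-9 - 8/3)*5 = -35/3*5 = -175/3 ≈ -58.333)
k*284 + (-247 - 1*(-250)) = -175/3*284 + (-247 - 1*(-250)) = -49700/3 + (-247 + 250) = -49700/3 + 3 = -49691/3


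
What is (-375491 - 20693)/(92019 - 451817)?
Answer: 198092/179899 ≈ 1.1011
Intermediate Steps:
(-375491 - 20693)/(92019 - 451817) = -396184/(-359798) = -396184*(-1/359798) = 198092/179899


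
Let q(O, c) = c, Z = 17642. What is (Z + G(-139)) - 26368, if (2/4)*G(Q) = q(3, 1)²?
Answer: -8724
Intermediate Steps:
G(Q) = 2 (G(Q) = 2*1² = 2*1 = 2)
(Z + G(-139)) - 26368 = (17642 + 2) - 26368 = 17644 - 26368 = -8724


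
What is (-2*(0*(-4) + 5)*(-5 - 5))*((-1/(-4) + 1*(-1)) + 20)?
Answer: 1925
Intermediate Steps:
(-2*(0*(-4) + 5)*(-5 - 5))*((-1/(-4) + 1*(-1)) + 20) = (-2*(0 + 5)*(-10))*((-1*(-¼) - 1) + 20) = (-10*(-10))*((¼ - 1) + 20) = (-2*(-50))*(-¾ + 20) = 100*(77/4) = 1925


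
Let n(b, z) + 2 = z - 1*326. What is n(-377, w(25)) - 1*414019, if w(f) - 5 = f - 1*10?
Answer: -414327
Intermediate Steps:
w(f) = -5 + f (w(f) = 5 + (f - 1*10) = 5 + (f - 10) = 5 + (-10 + f) = -5 + f)
n(b, z) = -328 + z (n(b, z) = -2 + (z - 1*326) = -2 + (z - 326) = -2 + (-326 + z) = -328 + z)
n(-377, w(25)) - 1*414019 = (-328 + (-5 + 25)) - 1*414019 = (-328 + 20) - 414019 = -308 - 414019 = -414327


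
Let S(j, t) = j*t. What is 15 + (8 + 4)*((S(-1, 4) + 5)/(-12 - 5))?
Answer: 243/17 ≈ 14.294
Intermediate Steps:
15 + (8 + 4)*((S(-1, 4) + 5)/(-12 - 5)) = 15 + (8 + 4)*((-1*4 + 5)/(-12 - 5)) = 15 + 12*((-4 + 5)/(-17)) = 15 + 12*(1*(-1/17)) = 15 + 12*(-1/17) = 15 - 12/17 = 243/17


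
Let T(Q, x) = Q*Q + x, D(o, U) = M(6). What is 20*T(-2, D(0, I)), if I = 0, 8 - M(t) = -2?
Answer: 280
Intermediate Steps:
M(t) = 10 (M(t) = 8 - 1*(-2) = 8 + 2 = 10)
D(o, U) = 10
T(Q, x) = x + Q² (T(Q, x) = Q² + x = x + Q²)
20*T(-2, D(0, I)) = 20*(10 + (-2)²) = 20*(10 + 4) = 20*14 = 280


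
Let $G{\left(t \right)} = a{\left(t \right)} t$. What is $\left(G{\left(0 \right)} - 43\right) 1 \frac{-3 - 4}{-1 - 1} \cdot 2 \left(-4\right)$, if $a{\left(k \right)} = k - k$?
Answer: $1204$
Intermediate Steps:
$a{\left(k \right)} = 0$
$G{\left(t \right)} = 0$ ($G{\left(t \right)} = 0 t = 0$)
$\left(G{\left(0 \right)} - 43\right) 1 \frac{-3 - 4}{-1 - 1} \cdot 2 \left(-4\right) = \left(0 - 43\right) 1 \frac{-3 - 4}{-1 - 1} \cdot 2 \left(-4\right) = \left(0 - 43\right) 1 \left(- \frac{7}{-2}\right) \left(-8\right) = - 43 \cdot 1 \left(\left(-7\right) \left(- \frac{1}{2}\right)\right) \left(-8\right) = - 43 \cdot 1 \cdot \frac{7}{2} \left(-8\right) = - 43 \cdot \frac{7}{2} \left(-8\right) = \left(-43\right) \left(-28\right) = 1204$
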